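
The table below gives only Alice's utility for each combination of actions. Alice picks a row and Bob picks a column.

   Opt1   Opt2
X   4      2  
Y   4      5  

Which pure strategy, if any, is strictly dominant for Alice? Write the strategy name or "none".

X fails to dominate Y at Opt1 (4=4).
Y fails to dominate X at Opt1 (4=4).
No single strategy dominates all the others.

none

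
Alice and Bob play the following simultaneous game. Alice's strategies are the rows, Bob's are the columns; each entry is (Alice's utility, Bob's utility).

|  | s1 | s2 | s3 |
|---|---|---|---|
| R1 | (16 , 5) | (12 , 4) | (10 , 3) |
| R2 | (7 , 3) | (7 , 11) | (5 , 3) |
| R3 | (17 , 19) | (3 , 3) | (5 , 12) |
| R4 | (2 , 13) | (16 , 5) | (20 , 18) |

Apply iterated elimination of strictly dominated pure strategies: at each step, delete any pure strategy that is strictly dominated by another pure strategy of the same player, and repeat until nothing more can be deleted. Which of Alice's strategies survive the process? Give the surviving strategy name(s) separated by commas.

Row R2 is eliminated: R1 beats it against every remaining column (s1: 16>7, s2: 12>7, s3: 10>5).
Column s2 is eliminated: s1 beats it against every remaining row (R1: 5>4, R3: 19>3, R4: 13>5).
Among the remaining strategies, none is strictly dominated by another pure strategy of the same player, so the elimination stops.
Surviving strategies — Alice: {R1, R3, R4}; Bob: {s1, s3}.

R1, R3, R4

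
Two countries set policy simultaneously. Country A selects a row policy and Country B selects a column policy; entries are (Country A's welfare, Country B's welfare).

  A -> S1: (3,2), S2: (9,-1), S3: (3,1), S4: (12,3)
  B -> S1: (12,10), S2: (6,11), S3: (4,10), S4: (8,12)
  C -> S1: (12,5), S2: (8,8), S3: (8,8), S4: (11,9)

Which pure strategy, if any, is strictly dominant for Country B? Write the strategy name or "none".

S4 vs S1: A: 3>2, B: 12>10, C: 9>5.
S4 vs S2: A: 3>-1, B: 12>11, C: 9>8.
S4 vs S3: A: 3>1, B: 12>10, C: 9>8.
S4 strictly beats every other strategy against every opponent action, so it is strictly dominant.

S4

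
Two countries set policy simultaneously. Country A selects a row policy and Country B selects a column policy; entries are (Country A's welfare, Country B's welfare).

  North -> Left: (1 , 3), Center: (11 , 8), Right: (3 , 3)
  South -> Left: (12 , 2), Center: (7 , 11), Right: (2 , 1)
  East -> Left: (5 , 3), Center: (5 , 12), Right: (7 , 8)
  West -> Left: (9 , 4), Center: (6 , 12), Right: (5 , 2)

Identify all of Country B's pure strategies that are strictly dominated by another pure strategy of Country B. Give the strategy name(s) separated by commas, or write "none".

Left, Right

Center strictly dominates Left — North: 8>3, South: 11>2, East: 12>3, West: 12>4.
Center: no other strategy beats it everywhere (Left at North (8>3); Right at North (8>3)).
Right: dominated, since Center does at least as well everywhere (North: 8>3, South: 11>1, East: 12>8, West: 12>2).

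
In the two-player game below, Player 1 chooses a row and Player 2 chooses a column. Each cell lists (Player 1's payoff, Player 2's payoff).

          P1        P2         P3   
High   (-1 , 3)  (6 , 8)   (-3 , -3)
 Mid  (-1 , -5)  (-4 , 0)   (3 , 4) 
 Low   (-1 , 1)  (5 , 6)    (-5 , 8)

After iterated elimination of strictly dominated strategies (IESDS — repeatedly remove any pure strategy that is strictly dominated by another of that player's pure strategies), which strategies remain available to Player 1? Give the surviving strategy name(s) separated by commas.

High, Mid

For Player 2, P2 strictly dominates P1 on the remaining rows (High: 8>3, Mid: 0>-5, Low: 6>1); eliminate P1.
For Player 1, High strictly dominates Low on the remaining columns (P2: 6>5, P3: -3>-5); eliminate Low.
Among the remaining strategies, none is strictly dominated by another pure strategy of the same player, so the elimination stops.
Surviving strategies — Player 1: {High, Mid}; Player 2: {P2, P3}.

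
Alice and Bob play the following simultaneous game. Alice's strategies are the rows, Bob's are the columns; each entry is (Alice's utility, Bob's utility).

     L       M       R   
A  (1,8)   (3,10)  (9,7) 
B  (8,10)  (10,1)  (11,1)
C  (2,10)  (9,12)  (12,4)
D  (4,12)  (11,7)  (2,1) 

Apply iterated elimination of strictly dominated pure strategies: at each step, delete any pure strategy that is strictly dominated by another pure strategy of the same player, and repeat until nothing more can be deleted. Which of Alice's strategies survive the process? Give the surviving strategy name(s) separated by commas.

Alice's strategy A is strictly dominated by B (L: 8>1, M: 10>3, R: 11>9) and is removed.
Column R is eliminated: L beats it against every remaining row (B: 10>1, C: 10>4, D: 12>1).
Row C is eliminated: B beats it against every remaining column (L: 8>2, M: 10>9).
Bob's strategy M is strictly dominated by L (B: 10>1, D: 12>7) and is removed.
Alice's strategy D is strictly dominated by B (L: 8>4) and is removed.
Among the remaining strategies, none is strictly dominated by another pure strategy of the same player, so the elimination stops.
Surviving strategies — Alice: {B}; Bob: {L}.

B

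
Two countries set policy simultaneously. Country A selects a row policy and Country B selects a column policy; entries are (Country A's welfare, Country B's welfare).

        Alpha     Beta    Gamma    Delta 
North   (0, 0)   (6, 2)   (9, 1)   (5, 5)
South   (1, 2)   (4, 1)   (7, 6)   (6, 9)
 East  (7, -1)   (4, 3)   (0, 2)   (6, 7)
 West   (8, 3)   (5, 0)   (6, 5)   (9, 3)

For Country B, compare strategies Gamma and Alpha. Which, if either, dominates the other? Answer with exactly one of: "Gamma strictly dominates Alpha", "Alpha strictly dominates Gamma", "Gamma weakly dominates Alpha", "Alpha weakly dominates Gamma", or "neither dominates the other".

Gamma strictly dominates Alpha

Gamma's payoffs vs Alpha's, by Country A's action — North: 1>0, South: 6>2, East: 2>-1, West: 5>3.
Gamma gives a strictly higher payoff against every action of Country A, so Gamma strictly dominates Alpha.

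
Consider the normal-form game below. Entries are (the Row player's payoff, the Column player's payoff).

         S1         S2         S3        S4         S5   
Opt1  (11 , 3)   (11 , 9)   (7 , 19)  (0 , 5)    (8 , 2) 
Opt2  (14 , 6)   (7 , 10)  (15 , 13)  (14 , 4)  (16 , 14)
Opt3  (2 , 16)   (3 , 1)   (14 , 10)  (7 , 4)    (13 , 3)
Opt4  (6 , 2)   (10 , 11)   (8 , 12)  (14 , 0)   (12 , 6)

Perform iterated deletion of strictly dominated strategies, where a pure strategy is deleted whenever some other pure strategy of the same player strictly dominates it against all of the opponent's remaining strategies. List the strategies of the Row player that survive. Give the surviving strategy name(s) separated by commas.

Opt2

For the Row player, Opt2 strictly dominates Opt3 on the remaining columns (S1: 14>2, S2: 7>3, S3: 15>14, S4: 14>7, S5: 16>13); eliminate Opt3.
For the Column player, S2 strictly dominates S1 on the remaining rows (Opt1: 9>3, Opt2: 10>6, Opt4: 11>2); eliminate S1.
The Column player's strategy S2 is strictly dominated by S3 (Opt1: 19>9, Opt2: 13>10, Opt4: 12>11) and is removed.
Row Opt1 is eliminated: Opt2 beats it against every remaining column (S3: 15>7, S4: 14>0, S5: 16>8).
Column S4 is eliminated: S3 beats it against every remaining row (Opt2: 13>4, Opt4: 12>0).
For the Row player, Opt2 strictly dominates Opt4 on the remaining columns (S3: 15>8, S5: 16>12); eliminate Opt4.
Column S3 is eliminated: S5 beats it against every remaining row (Opt2: 14>13).
Among the remaining strategies, none is strictly dominated by another pure strategy of the same player, so the elimination stops.
Surviving strategies — the Row player: {Opt2}; the Column player: {S5}.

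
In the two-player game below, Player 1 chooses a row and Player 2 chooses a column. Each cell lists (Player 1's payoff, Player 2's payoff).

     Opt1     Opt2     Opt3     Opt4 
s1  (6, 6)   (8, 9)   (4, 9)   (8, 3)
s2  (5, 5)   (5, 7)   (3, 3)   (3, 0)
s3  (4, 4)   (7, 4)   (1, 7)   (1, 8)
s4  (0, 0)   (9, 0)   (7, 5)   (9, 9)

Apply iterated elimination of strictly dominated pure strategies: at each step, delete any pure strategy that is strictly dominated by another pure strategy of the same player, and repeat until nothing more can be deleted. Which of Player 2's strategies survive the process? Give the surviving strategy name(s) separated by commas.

Opt4

For Player 1, s1 strictly dominates s2 on the remaining columns (Opt1: 6>5, Opt2: 8>5, Opt3: 4>3, Opt4: 8>3); eliminate s2.
For Player 1, s1 strictly dominates s3 on the remaining columns (Opt1: 6>4, Opt2: 8>7, Opt3: 4>1, Opt4: 8>1); eliminate s3.
Column Opt1 is eliminated: Opt3 beats it against every remaining row (s1: 9>6, s4: 5>0).
Row s1 is eliminated: s4 beats it against every remaining column (Opt2: 9>8, Opt3: 7>4, Opt4: 9>8).
Column Opt2 is eliminated: Opt3 beats it against every remaining row (s4: 5>0).
For Player 2, Opt4 strictly dominates Opt3 on the remaining rows (s4: 9>5); eliminate Opt3.
Among the remaining strategies, none is strictly dominated by another pure strategy of the same player, so the elimination stops.
Surviving strategies — Player 1: {s4}; Player 2: {Opt4}.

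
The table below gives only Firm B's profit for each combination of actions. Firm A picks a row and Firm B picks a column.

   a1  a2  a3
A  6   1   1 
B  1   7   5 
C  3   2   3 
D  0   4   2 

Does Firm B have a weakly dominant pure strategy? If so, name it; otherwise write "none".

a1 fails to dominate a2 at B (1<7).
a2 fails to dominate a1 at A (1<6).
a3 fails to dominate a1 at A (1<6).
No single strategy dominates all the others.

none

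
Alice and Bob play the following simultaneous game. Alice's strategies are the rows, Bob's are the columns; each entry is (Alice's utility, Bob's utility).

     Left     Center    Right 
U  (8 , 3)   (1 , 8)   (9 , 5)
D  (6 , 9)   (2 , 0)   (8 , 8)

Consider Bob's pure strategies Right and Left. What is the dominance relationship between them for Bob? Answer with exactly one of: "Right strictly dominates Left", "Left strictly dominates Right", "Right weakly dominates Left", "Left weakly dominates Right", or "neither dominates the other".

neither dominates the other

Right's payoffs vs Left's, by Alice's action — U: 5>3, D: 8<9.
Right does better at U but worse at D; neither strategy dominates the other.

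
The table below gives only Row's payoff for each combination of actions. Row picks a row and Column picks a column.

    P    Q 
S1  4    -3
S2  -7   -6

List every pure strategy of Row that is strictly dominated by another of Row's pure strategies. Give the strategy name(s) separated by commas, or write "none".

S1 is not dominated — it holds its own against S2 at P (4>-7).
S2 is strictly dominated by S1 (P: 4>-7, Q: -3>-6).

S2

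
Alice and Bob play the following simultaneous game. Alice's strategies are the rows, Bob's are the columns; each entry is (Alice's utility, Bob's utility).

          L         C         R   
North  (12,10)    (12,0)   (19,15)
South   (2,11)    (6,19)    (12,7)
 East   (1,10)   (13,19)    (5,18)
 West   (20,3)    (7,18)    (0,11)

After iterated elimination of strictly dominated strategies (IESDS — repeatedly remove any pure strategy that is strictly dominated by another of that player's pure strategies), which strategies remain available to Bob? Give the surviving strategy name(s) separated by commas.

Alice's strategy South is strictly dominated by North (L: 12>2, C: 12>6, R: 19>12) and is removed.
Column L is eliminated: R beats it against every remaining row (North: 15>10, East: 18>10, West: 11>3).
Row West is eliminated: North beats it against every remaining column (C: 12>7, R: 19>0).
Among the remaining strategies, none is strictly dominated by another pure strategy of the same player, so the elimination stops.
Surviving strategies — Alice: {North, East}; Bob: {C, R}.

C, R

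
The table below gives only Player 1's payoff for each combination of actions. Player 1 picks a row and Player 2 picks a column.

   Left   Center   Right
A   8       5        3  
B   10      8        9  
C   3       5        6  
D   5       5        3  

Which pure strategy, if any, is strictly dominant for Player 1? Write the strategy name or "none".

B vs A: Left: 10>8, Center: 8>5, Right: 9>3.
B vs C: Left: 10>3, Center: 8>5, Right: 9>6.
B vs D: Left: 10>5, Center: 8>5, Right: 9>3.
B strictly beats every other strategy against every opponent action, so it is strictly dominant.

B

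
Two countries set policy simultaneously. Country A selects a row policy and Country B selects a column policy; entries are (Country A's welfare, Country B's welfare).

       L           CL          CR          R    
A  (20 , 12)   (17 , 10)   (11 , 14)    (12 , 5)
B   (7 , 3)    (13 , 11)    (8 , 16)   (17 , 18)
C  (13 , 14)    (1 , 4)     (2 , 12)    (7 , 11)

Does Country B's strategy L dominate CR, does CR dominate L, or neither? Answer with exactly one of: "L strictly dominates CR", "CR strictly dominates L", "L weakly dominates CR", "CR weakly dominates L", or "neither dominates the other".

Compare L to CR across each choice by Country A: A: 12<14, B: 3<16, C: 14>12.
L does better at C but worse at A, B; neither strategy dominates the other.

neither dominates the other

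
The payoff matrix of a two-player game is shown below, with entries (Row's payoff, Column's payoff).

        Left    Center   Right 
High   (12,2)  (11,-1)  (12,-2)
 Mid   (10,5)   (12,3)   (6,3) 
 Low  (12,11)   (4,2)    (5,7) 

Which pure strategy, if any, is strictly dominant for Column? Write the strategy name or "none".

Left vs Center: High: 2>-1, Mid: 5>3, Low: 11>2.
Left vs Right: High: 2>-2, Mid: 5>3, Low: 11>7.
Left strictly beats every other strategy against every opponent action, so it is strictly dominant.

Left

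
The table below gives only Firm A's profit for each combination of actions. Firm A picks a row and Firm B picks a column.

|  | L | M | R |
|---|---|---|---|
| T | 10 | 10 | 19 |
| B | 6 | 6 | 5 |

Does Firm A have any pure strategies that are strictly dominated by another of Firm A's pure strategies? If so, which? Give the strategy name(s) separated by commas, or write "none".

T: no other strategy beats it everywhere (B at L (10>6)).
B: dominated, since T does at least as well everywhere (L: 10>6, M: 10>6, R: 19>5).

B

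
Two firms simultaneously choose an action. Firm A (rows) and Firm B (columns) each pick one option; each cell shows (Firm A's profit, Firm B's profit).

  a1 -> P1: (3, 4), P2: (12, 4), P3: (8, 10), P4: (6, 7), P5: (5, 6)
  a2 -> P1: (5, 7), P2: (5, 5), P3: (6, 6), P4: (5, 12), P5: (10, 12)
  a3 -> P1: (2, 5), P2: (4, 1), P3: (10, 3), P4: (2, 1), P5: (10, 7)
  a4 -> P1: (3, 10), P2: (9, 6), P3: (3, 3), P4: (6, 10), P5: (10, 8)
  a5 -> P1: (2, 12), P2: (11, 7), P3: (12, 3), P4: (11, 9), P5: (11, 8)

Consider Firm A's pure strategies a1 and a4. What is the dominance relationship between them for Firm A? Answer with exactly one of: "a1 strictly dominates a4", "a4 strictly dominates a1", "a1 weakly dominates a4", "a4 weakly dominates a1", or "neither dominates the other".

neither dominates the other

a1's payoffs vs a4's, by Firm B's action — P1: 3=3, P2: 12>9, P3: 8>3, P4: 6=6, P5: 5<10.
a1 does better at P2, P3 but worse at P5; neither strategy dominates the other.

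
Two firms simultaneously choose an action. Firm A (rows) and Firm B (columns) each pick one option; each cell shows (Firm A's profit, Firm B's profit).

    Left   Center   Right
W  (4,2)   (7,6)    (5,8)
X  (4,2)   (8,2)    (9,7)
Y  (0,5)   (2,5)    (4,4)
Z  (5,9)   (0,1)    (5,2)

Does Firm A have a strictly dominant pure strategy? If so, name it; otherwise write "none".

none

W fails to dominate X at Left (4=4).
X fails to dominate W at Left (4=4).
Y fails to dominate W at Left (0<4).
Z fails to dominate W at Center (0<7).
No single strategy dominates all the others.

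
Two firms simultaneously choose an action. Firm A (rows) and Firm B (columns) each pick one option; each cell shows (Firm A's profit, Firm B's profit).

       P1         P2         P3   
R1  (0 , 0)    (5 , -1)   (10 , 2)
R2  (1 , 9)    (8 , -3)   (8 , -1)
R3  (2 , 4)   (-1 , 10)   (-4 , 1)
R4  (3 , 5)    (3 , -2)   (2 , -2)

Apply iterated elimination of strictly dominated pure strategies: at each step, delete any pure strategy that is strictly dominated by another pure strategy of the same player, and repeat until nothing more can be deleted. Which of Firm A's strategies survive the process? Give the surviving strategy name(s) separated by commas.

R1, R2, R4

Firm A's strategy R3 is strictly dominated by R4 (P1: 3>2, P2: 3>-1, P3: 2>-4) and is removed.
For Firm B, P1 strictly dominates P2 on the remaining rows (R1: 0>-1, R2: 9>-3, R4: 5>-2); eliminate P2.
Among the remaining strategies, none is strictly dominated by another pure strategy of the same player, so the elimination stops.
Surviving strategies — Firm A: {R1, R2, R4}; Firm B: {P1, P3}.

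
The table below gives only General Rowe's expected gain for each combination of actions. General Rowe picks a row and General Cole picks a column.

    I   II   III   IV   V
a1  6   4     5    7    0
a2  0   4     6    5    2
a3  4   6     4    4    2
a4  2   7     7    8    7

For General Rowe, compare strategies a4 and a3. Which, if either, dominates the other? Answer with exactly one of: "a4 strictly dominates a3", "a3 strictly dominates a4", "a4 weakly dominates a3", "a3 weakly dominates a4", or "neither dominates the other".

neither dominates the other

Compare a4 to a3 across each choice by General Cole: I: 2<4, II: 7>6, III: 7>4, IV: 8>4, V: 7>2.
a4 does better at II, III, IV, V but worse at I; neither strategy dominates the other.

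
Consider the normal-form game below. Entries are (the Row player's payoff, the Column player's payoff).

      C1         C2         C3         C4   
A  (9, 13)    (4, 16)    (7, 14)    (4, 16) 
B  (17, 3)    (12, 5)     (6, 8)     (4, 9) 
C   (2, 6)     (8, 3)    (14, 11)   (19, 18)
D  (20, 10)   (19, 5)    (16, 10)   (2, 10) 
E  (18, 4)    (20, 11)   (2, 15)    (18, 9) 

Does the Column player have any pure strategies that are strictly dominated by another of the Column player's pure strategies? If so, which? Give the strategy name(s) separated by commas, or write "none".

none

C1: no other strategy beats it everywhere (C2 at C (6>3); C3 at D (10=10); C4 at D (10=10)).
C2 is not dominated — it holds its own against C1 at A (16>13); C3 at A (16>14); C4 at A (16=16).
Nothing dominates C3: C1 at A (14>13); C2 at B (8>5); C4 at D (10=10).
C4: no other strategy beats it everywhere (C1 at A (16>13); C2 at A (16=16); C3 at A (16>14)).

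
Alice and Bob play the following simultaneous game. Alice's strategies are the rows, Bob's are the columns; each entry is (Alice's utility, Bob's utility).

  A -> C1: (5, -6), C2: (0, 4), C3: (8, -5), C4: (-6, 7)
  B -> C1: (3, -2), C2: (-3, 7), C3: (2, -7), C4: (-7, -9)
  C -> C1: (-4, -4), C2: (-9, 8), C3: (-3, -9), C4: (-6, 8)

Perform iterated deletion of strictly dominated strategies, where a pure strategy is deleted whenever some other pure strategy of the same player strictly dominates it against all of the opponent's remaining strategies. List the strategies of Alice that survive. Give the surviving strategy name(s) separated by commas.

A, C

For Alice, A strictly dominates B on the remaining columns (C1: 5>3, C2: 0>-3, C3: 8>2, C4: -6>-7); eliminate B.
Column C1 is eliminated: C2 beats it against every remaining row (A: 4>-6, C: 8>-4).
For Bob, C2 strictly dominates C3 on the remaining rows (A: 4>-5, C: 8>-9); eliminate C3.
Among the remaining strategies, none is strictly dominated by another pure strategy of the same player, so the elimination stops.
Surviving strategies — Alice: {A, C}; Bob: {C2, C4}.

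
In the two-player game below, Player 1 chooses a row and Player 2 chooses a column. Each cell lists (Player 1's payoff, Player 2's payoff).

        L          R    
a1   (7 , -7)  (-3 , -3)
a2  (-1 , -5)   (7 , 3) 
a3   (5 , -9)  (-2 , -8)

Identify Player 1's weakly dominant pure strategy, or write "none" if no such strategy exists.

none

a1 fails to dominate a2 at R (-3<7).
a2 fails to dominate a1 at L (-1<7).
a3 fails to dominate a1 at L (5<7).
No single strategy dominates all the others.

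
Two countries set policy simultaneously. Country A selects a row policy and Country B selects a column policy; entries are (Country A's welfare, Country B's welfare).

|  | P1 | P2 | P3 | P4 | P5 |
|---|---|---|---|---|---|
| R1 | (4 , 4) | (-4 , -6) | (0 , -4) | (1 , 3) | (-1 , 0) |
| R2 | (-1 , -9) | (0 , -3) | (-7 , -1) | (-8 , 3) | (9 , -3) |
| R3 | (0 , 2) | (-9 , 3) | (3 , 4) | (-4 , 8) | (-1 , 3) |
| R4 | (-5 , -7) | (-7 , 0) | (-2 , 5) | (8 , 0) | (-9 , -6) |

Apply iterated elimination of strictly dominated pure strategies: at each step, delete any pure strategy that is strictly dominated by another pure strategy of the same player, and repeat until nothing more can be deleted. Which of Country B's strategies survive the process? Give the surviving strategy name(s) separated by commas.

P1, P3, P4

For Country B, P3 strictly dominates P2 on the remaining rows (R1: -4>-6, R2: -1>-3, R3: 4>3, R4: 5>0); eliminate P2.
Country B's strategy P5 is strictly dominated by P4 (R1: 3>0, R2: 3>-3, R3: 8>3, R4: 0>-6) and is removed.
For Country A, R1 strictly dominates R2 on the remaining columns (P1: 4>-1, P3: 0>-7, P4: 1>-8); eliminate R2.
Among the remaining strategies, none is strictly dominated by another pure strategy of the same player, so the elimination stops.
Surviving strategies — Country A: {R1, R3, R4}; Country B: {P1, P3, P4}.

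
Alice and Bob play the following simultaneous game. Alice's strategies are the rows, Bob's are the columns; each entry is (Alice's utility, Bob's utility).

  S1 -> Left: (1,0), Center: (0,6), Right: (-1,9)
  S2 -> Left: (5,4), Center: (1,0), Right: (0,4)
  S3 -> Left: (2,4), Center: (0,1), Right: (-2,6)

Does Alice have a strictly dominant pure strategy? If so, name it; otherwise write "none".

S2

S2 vs S1: Left: 5>1, Center: 1>0, Right: 0>-1.
S2 vs S3: Left: 5>2, Center: 1>0, Right: 0>-2.
S2 strictly beats every other strategy against every opponent action, so it is strictly dominant.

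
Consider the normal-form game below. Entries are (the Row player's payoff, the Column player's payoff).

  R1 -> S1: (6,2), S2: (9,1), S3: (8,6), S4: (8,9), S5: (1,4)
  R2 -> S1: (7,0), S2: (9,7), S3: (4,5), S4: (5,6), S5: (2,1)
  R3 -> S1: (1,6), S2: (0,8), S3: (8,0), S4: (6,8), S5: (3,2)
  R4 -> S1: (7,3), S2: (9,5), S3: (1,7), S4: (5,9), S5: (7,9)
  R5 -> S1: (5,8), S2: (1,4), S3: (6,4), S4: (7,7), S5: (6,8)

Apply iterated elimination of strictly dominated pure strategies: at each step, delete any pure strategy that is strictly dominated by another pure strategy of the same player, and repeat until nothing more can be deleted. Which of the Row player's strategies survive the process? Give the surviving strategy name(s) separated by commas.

R1, R2, R4, R5

The Column player's strategy S3 is strictly dominated by S4 (R1: 9>6, R2: 6>5, R3: 8>0, R4: 9>7, R5: 7>4) and is removed.
Row R3 is eliminated: R5 beats it against every remaining column (S1: 5>1, S2: 1>0, S4: 7>6, S5: 6>3).
Among the remaining strategies, none is strictly dominated by another pure strategy of the same player, so the elimination stops.
Surviving strategies — the Row player: {R1, R2, R4, R5}; the Column player: {S1, S2, S4, S5}.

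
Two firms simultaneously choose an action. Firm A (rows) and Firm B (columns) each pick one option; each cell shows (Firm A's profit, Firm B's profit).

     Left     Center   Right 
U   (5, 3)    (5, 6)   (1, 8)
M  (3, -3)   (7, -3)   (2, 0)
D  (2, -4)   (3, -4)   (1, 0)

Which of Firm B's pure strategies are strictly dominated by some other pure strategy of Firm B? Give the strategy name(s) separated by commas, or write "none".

Left, Center

Left: dominated, since Right does at least as well everywhere (U: 8>3, M: 0>-3, D: 0>-4).
Center is strictly dominated by Right (U: 8>6, M: 0>-3, D: 0>-4).
Nothing dominates Right: Left at U (8>3); Center at U (8>6).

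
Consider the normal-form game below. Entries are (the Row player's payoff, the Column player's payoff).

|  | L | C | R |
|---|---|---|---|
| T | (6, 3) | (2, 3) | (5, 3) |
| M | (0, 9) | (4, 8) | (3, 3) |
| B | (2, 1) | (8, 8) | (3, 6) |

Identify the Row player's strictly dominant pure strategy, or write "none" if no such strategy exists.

none

T fails to dominate M at C (2<4).
M fails to dominate T at L (0<6).
B fails to dominate T at L (2<6).
No single strategy dominates all the others.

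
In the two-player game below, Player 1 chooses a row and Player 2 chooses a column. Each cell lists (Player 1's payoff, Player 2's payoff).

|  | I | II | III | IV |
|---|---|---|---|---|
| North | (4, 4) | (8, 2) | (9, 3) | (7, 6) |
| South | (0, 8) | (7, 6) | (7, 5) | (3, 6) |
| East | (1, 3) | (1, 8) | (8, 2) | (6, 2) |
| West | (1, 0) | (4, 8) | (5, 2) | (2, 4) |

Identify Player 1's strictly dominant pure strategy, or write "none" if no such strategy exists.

North vs South: I: 4>0, II: 8>7, III: 9>7, IV: 7>3.
North vs East: I: 4>1, II: 8>1, III: 9>8, IV: 7>6.
North vs West: I: 4>1, II: 8>4, III: 9>5, IV: 7>2.
North strictly beats every other strategy against every opponent action, so it is strictly dominant.

North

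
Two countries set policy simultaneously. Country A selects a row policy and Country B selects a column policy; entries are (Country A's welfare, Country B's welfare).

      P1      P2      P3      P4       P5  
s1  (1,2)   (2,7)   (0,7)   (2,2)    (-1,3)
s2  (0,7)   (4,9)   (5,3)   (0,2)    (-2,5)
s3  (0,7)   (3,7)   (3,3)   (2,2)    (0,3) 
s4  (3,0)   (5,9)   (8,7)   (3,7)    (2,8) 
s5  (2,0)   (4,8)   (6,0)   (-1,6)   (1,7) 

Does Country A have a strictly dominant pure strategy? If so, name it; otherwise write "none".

s4 vs s1: P1: 3>1, P2: 5>2, P3: 8>0, P4: 3>2, P5: 2>-1.
s4 vs s2: P1: 3>0, P2: 5>4, P3: 8>5, P4: 3>0, P5: 2>-2.
s4 vs s3: P1: 3>0, P2: 5>3, P3: 8>3, P4: 3>2, P5: 2>0.
s4 vs s5: P1: 3>2, P2: 5>4, P3: 8>6, P4: 3>-1, P5: 2>1.
s4 strictly beats every other strategy against every opponent action, so it is strictly dominant.

s4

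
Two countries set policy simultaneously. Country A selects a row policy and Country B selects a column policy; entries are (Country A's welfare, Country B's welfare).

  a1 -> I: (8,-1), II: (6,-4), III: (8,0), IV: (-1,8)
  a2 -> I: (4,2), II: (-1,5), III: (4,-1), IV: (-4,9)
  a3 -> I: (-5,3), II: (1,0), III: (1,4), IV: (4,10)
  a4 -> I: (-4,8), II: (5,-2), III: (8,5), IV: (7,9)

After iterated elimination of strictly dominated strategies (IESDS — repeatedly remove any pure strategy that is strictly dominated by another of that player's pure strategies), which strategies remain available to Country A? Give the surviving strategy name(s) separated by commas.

a4

Country A's strategy a2 is strictly dominated by a1 (I: 8>4, II: 6>-1, III: 8>4, IV: -1>-4) and is removed.
Country A's strategy a3 is strictly dominated by a4 (I: -4>-5, II: 5>1, III: 8>1, IV: 7>4) and is removed.
Column I is eliminated: IV beats it against every remaining row (a1: 8>-1, a4: 9>8).
Country B's strategy II is strictly dominated by III (a1: 0>-4, a4: 5>-2) and is removed.
Country B's strategy III is strictly dominated by IV (a1: 8>0, a4: 9>5) and is removed.
Country A's strategy a1 is strictly dominated by a4 (IV: 7>-1) and is removed.
Among the remaining strategies, none is strictly dominated by another pure strategy of the same player, so the elimination stops.
Surviving strategies — Country A: {a4}; Country B: {IV}.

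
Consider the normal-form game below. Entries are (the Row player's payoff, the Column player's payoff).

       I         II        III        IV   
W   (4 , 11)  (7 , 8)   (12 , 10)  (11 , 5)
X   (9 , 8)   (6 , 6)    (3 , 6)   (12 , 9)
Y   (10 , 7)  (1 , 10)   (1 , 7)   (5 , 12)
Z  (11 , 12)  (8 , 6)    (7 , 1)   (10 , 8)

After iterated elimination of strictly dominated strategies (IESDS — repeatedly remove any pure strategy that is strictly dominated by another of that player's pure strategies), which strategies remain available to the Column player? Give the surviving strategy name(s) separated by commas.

For the Row player, Z strictly dominates Y on the remaining columns (I: 11>10, II: 8>1, III: 7>1, IV: 10>5); eliminate Y.
Column II is eliminated: I beats it against every remaining row (W: 11>8, X: 8>6, Z: 12>6).
The Column player's strategy III is strictly dominated by I (W: 11>10, X: 8>6, Z: 12>1) and is removed.
The Row player's strategy W is strictly dominated by X (I: 9>4, IV: 12>11) and is removed.
Among the remaining strategies, none is strictly dominated by another pure strategy of the same player, so the elimination stops.
Surviving strategies — the Row player: {X, Z}; the Column player: {I, IV}.

I, IV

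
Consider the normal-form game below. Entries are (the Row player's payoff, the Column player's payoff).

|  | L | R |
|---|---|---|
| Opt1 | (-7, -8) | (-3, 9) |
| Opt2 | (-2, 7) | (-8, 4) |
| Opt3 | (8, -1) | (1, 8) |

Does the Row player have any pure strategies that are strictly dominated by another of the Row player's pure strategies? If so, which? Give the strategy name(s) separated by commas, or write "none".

Opt1, Opt2

Opt3 strictly dominates Opt1 — L: 8>-7, R: 1>-3.
Opt3 strictly dominates Opt2 — L: 8>-2, R: 1>-8.
Opt3: no other strategy beats it everywhere (Opt1 at L (8>-7); Opt2 at L (8>-2)).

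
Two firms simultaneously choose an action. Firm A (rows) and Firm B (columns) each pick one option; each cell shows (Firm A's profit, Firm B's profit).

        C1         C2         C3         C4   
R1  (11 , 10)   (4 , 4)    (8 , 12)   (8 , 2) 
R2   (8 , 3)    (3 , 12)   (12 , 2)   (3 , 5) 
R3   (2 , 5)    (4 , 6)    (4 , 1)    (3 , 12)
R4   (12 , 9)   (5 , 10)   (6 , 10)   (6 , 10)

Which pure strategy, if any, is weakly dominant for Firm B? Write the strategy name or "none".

C1 fails to dominate C2 at R2 (3<12).
C2 fails to dominate C1 at R1 (4<10).
C3 fails to dominate C1 at R2 (2<3).
C4 fails to dominate C1 at R1 (2<10).
No single strategy dominates all the others.

none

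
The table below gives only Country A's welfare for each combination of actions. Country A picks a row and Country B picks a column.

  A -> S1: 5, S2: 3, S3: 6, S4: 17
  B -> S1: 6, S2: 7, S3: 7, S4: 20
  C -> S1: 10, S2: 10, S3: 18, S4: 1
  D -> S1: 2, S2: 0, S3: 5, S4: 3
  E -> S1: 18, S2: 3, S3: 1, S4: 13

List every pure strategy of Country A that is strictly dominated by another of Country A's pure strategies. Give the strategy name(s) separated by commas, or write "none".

B strictly dominates A — S1: 6>5, S2: 7>3, S3: 7>6, S4: 20>17.
B is not dominated — it holds its own against A at S1 (6>5); C at S4 (20>1); D at S1 (6>2); E at S2 (7>3).
C: no other strategy beats it everywhere (A at S1 (10>5); B at S1 (10>6); D at S1 (10>2); E at S2 (10>3)).
D: dominated, since A does at least as well everywhere (S1: 5>2, S2: 3>0, S3: 6>5, S4: 17>3).
Nothing dominates E: A at S1 (18>5); B at S1 (18>6); C at S1 (18>10); D at S1 (18>2).

A, D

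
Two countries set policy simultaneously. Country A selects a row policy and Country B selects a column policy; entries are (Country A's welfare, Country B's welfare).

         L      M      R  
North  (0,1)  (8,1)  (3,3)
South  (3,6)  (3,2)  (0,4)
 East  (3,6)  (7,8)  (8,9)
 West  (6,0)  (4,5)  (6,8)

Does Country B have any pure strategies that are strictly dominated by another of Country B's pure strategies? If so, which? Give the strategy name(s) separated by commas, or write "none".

M

L: no other strategy beats it everywhere (M at North (1=1); R at South (6>4)).
M is strictly dominated by R (North: 3>1, South: 4>2, East: 9>8, West: 8>5).
Nothing dominates R: L at North (3>1); M at North (3>1).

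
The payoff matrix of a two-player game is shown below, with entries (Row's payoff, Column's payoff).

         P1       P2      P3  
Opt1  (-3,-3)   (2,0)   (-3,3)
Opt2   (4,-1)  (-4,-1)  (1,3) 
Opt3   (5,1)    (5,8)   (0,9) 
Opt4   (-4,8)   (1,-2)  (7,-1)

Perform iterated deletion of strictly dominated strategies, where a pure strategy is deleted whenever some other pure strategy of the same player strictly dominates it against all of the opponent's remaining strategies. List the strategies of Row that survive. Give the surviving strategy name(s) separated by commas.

Row's strategy Opt1 is strictly dominated by Opt3 (P1: 5>-3, P2: 5>2, P3: 0>-3) and is removed.
Column's strategy P2 is strictly dominated by P3 (Opt2: 3>-1, Opt3: 9>8, Opt4: -1>-2) and is removed.
Among the remaining strategies, none is strictly dominated by another pure strategy of the same player, so the elimination stops.
Surviving strategies — Row: {Opt2, Opt3, Opt4}; Column: {P1, P3}.

Opt2, Opt3, Opt4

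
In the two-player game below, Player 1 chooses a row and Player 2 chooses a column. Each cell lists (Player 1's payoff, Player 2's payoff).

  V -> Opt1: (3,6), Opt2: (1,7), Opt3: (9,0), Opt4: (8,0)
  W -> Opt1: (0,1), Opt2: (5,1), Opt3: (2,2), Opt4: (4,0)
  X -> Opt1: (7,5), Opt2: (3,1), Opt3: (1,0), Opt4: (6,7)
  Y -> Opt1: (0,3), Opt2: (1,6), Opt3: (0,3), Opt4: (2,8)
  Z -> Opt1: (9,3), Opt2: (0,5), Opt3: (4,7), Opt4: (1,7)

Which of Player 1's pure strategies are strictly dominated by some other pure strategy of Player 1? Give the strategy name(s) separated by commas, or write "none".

Y

V is not dominated — it holds its own against W at Opt1 (3>0); X at Opt3 (9>1); Y at Opt1 (3>0); Z at Opt2 (1>0).
Nothing dominates W: V at Opt2 (5>1); X at Opt2 (5>3); Y at Opt1 (0=0); Z at Opt2 (5>0).
X is not dominated — it holds its own against V at Opt1 (7>3); W at Opt1 (7>0); Y at Opt1 (7>0); Z at Opt2 (3>0).
Y is strictly dominated by X (Opt1: 7>0, Opt2: 3>1, Opt3: 1>0, Opt4: 6>2).
Z: no other strategy beats it everywhere (V at Opt1 (9>3); W at Opt1 (9>0); X at Opt1 (9>7); Y at Opt1 (9>0)).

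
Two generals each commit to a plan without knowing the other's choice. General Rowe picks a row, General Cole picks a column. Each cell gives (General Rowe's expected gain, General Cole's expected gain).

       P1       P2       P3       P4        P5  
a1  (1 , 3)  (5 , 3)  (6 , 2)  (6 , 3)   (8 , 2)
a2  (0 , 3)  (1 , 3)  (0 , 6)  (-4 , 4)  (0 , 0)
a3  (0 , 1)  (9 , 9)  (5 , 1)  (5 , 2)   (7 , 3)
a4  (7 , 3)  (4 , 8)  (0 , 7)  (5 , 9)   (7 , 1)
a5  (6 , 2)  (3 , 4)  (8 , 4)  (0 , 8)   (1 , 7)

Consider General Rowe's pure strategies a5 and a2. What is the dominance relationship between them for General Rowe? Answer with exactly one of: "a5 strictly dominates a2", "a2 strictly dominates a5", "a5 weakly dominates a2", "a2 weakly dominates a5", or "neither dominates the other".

Compare a5 to a2 across each opponent action: P1: 6>0, P2: 3>1, P3: 8>0, P4: 0>-4, P5: 1>0.
a5 gives a strictly higher payoff against each opponent action, so a5 strictly dominates a2.

a5 strictly dominates a2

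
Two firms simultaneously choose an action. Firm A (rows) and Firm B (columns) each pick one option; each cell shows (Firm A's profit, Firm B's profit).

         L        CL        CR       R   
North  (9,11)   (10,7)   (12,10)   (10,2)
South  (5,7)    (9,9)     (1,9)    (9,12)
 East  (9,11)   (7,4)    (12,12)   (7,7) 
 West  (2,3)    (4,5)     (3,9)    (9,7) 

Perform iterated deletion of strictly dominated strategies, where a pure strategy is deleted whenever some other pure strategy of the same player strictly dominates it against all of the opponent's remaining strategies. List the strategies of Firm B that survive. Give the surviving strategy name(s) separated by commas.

For Firm A, North strictly dominates South on the remaining columns (L: 9>5, CL: 10>9, CR: 12>1, R: 10>9); eliminate South.
Row West is eliminated: North beats it against every remaining column (L: 9>2, CL: 10>4, CR: 12>3, R: 10>9).
For Firm B, L strictly dominates CL on the remaining rows (North: 11>7, East: 11>4); eliminate CL.
Column R is eliminated: L beats it against every remaining row (North: 11>2, East: 11>7).
Among the remaining strategies, none is strictly dominated by another pure strategy of the same player, so the elimination stops.
Surviving strategies — Firm A: {North, East}; Firm B: {L, CR}.

L, CR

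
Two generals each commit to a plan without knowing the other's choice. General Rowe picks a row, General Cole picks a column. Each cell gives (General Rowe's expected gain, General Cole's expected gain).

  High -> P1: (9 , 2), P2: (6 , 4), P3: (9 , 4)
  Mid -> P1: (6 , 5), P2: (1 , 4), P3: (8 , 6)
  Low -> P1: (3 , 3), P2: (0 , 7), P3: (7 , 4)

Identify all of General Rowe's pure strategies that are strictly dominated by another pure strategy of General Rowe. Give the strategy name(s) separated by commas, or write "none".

Mid, Low

High: no other strategy beats it everywhere (Mid at P1 (9>6); Low at P1 (9>3)).
High strictly dominates Mid — P1: 9>6, P2: 6>1, P3: 9>8.
High strictly dominates Low — P1: 9>3, P2: 6>0, P3: 9>7.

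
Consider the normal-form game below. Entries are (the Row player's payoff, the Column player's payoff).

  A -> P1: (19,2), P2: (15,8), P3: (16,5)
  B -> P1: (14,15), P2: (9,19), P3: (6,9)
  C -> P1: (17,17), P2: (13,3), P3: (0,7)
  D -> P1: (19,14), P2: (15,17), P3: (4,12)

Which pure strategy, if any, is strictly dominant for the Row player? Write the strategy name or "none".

A fails to dominate D at P1 (19=19).
B fails to dominate A at P1 (14<19).
C fails to dominate A at P1 (17<19).
D fails to dominate A at P1 (19=19).
No single strategy dominates all the others.

none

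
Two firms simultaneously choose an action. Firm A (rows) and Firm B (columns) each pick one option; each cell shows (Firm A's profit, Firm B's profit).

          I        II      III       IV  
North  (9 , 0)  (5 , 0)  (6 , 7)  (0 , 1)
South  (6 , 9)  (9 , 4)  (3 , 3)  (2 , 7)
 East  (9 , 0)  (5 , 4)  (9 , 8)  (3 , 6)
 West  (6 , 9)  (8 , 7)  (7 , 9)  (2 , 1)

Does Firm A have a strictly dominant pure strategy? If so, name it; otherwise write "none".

North fails to dominate South at II (5<9).
South fails to dominate North at I (6<9).
East fails to dominate North at I (9=9).
West fails to dominate North at I (6<9).
No single strategy dominates all the others.

none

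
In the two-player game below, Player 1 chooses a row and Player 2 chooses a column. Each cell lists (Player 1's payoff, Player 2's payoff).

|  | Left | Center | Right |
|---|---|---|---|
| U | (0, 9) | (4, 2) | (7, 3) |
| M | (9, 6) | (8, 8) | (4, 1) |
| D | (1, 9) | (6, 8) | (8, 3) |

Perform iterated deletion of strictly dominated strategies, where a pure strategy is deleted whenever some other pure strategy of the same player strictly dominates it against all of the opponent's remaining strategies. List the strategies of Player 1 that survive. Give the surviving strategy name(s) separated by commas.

Row U is eliminated: D beats it against every remaining column (Left: 1>0, Center: 6>4, Right: 8>7).
Player 2's strategy Right is strictly dominated by Left (M: 6>1, D: 9>3) and is removed.
For Player 1, M strictly dominates D on the remaining columns (Left: 9>1, Center: 8>6); eliminate D.
For Player 2, Center strictly dominates Left on the remaining rows (M: 8>6); eliminate Left.
Among the remaining strategies, none is strictly dominated by another pure strategy of the same player, so the elimination stops.
Surviving strategies — Player 1: {M}; Player 2: {Center}.

M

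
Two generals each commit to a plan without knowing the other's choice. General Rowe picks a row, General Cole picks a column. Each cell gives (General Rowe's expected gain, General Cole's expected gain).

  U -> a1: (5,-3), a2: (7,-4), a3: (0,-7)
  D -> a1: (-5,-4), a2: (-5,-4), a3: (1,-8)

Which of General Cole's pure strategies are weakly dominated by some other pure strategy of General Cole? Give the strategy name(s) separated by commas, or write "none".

a2, a3

a1: no other strategy beats it everywhere (a2 at U (-3>-4); a3 at U (-3>-7)).
a2: dominated, since a1 does at least as well everywhere (U: -3>-4, D: -4=-4).
a3 is weakly dominated by a1 (U: -3>-7, D: -4>-8).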